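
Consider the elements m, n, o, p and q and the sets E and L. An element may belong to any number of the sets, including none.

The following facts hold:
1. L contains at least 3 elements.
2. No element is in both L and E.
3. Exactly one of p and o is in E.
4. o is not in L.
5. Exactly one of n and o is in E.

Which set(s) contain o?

o: E

From (4): o ∉ L.
Suppose o ∉ E: no assignment then satisfies all the clues, so o ∈ E.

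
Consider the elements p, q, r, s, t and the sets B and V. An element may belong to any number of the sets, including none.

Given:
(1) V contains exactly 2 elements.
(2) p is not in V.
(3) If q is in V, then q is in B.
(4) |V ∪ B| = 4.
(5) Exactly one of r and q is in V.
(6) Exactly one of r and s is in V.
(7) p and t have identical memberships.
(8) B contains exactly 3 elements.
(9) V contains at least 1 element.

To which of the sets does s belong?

s: V

From (2): p ∉ V.
(7): t matches p: t ∉ V.
Suppose s ∈ B: no assignment then satisfies all the clues, so s ∉ B.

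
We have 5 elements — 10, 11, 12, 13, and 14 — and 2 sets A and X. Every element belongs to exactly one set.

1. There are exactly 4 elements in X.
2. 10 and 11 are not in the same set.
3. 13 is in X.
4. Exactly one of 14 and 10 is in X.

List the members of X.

X = {11, 12, 13, 14}

From (3): 13 ∈ X.
Suppose 10 ∈ X: no assignment then satisfies all the clues, so 10 ∉ X.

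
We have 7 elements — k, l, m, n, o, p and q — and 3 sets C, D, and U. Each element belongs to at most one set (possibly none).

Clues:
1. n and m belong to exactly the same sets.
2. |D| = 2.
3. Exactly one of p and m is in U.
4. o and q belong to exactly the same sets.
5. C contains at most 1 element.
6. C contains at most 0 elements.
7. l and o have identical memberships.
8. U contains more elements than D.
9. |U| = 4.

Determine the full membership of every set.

C = {}; D = {m, n}; U = {l, o, p, q}

(6): C already has 0, so the rest are out.
Suppose k ∈ D: no assignment then satisfies all the clues, so k ∉ D.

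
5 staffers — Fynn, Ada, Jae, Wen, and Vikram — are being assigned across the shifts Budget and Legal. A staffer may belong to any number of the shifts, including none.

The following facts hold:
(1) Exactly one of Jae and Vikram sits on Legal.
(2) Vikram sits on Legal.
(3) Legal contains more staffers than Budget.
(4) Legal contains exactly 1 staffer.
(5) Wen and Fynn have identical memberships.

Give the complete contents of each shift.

Budget = {}; Legal = {Vikram}

From (2): Vikram ∈ Legal.
(1) (exactly one): Jae ∉ Legal.
(4): Legal already has 1, so the rest are out.
Suppose Fynn ∈ Budget: no assignment then satisfies all the clues, so Fynn ∉ Budget.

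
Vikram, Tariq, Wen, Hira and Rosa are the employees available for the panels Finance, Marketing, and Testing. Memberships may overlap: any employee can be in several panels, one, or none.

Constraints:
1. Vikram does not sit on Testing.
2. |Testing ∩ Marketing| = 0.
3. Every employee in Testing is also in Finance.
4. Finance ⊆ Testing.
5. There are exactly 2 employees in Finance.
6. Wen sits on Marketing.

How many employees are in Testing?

From (1): Vikram ∉ Testing.
From (6): Wen ∈ Marketing.
(4) contrapositive: Vikram ∉ Finance.
Suppose Wen ∈ Finance: no assignment then satisfies all the clues, so Wen ∉ Finance.

2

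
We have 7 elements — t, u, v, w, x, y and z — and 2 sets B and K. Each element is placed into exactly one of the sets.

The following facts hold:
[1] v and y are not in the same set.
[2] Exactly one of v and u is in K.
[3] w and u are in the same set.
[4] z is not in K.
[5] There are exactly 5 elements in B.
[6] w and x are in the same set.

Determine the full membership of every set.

B = {u, w, x, y, z}; K = {t, v}

From (4): z ∉ K.
Only one set left: z ∈ B.
Suppose t ∈ B: no assignment then satisfies all the clues, so t ∉ B.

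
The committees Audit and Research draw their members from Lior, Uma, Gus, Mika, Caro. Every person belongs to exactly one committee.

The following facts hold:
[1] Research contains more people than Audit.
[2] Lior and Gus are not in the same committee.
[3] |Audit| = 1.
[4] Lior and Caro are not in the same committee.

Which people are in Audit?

Audit = {Lior}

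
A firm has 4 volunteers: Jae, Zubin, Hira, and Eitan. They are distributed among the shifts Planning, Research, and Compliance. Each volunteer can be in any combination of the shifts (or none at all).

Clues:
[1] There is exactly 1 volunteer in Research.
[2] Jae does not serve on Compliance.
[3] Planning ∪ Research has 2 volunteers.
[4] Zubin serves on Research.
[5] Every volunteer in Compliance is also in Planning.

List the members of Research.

Research = {Zubin}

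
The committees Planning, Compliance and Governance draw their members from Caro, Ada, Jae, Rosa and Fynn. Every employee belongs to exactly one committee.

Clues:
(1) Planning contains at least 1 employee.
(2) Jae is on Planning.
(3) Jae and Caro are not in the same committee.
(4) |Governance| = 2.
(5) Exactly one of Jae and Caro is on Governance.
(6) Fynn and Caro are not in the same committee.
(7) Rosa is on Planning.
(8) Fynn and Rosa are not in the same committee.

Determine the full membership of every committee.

Planning = {Jae, Rosa}; Compliance = {Fynn}; Governance = {Ada, Caro}

From (2): Jae ∈ Planning.
From (7): Rosa ∈ Planning.
(3): Caro ∉ Planning.
(5) (exactly one): Caro ∈ Governance.
(6): Fynn ∉ Governance.
(8): Fynn ∉ Planning.
Only one committee left: Fynn ∈ Compliance.
(4): only 2 candidates remain for Governance, so all are in.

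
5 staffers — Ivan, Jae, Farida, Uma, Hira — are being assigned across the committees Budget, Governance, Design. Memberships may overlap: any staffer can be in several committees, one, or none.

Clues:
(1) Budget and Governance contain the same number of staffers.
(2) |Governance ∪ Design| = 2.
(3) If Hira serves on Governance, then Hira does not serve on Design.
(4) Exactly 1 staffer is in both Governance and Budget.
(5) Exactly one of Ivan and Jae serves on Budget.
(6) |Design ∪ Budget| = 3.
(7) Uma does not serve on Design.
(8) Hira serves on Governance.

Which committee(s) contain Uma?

Uma: none

From (7): Uma ∉ Design.
From (8): Hira ∈ Governance.
(3): Hira ∉ Design.
Suppose Uma ∈ Budget: no assignment then satisfies all the clues, so Uma ∉ Budget.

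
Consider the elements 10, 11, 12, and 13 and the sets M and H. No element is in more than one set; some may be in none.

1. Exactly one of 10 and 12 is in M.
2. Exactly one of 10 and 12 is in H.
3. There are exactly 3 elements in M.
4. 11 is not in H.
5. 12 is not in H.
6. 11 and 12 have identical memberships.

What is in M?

From (4): 11 ∉ H.
From (5): 12 ∉ H.
(2) (exactly one): 10 ∈ H.
(3): only 3 candidates remain for M, so all are in.

M = {11, 12, 13}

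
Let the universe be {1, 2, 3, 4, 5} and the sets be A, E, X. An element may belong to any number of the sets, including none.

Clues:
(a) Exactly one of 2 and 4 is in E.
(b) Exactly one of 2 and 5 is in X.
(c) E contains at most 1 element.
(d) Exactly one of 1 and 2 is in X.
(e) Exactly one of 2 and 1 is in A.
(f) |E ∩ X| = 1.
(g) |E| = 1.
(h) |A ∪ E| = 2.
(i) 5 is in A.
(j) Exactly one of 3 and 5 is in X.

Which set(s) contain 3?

3: X

From (i): 5 ∈ A.
Suppose 3 ∈ A: no assignment then satisfies all the clues, so 3 ∉ A.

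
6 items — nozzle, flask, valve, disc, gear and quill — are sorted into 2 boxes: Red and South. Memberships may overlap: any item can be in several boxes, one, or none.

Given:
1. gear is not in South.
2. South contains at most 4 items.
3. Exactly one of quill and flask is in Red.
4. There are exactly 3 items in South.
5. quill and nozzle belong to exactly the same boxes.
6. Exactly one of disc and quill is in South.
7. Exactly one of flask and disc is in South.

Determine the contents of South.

From (1): gear ∉ South.
Suppose nozzle ∉ South: no assignment then satisfies all the clues, so nozzle ∈ South.

South = {flask, nozzle, quill}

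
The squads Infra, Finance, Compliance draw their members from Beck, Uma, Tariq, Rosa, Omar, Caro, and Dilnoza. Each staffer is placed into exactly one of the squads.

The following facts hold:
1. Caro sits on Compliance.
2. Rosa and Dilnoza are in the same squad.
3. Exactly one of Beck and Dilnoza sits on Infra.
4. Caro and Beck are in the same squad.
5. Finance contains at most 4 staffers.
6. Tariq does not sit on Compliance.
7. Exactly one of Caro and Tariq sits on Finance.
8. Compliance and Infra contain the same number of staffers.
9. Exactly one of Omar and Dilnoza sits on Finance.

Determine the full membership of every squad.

Infra = {Dilnoza, Rosa}; Finance = {Omar, Tariq, Uma}; Compliance = {Beck, Caro}

From (1): Caro ∈ Compliance.
From (6): Tariq ∉ Compliance.
(4): Beck matches Caro: Beck ∉ Infra.
(4): Beck matches Caro: Beck ∉ Finance.
(4): Beck matches Caro: Beck ∈ Compliance.
(7) (exactly one): Tariq ∈ Finance.
(3) (exactly one): Dilnoza ∈ Infra.
(9) (exactly one): Omar ∈ Finance.
(2): Rosa matches Dilnoza: Rosa ∈ Infra.
Suppose Uma ∈ Infra: no assignment then satisfies all the clues, so Uma ∉ Infra.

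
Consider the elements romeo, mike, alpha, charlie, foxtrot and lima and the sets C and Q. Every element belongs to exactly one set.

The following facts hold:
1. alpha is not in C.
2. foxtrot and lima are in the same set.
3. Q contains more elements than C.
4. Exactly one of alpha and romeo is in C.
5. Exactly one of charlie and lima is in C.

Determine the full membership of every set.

C = {charlie, romeo}; Q = {alpha, foxtrot, lima, mike}

From (1): alpha ∉ C.
(4) (exactly one): romeo ∈ C.
Only one set left: alpha ∈ Q.
Suppose mike ∈ C: no assignment then satisfies all the clues, so mike ∉ C.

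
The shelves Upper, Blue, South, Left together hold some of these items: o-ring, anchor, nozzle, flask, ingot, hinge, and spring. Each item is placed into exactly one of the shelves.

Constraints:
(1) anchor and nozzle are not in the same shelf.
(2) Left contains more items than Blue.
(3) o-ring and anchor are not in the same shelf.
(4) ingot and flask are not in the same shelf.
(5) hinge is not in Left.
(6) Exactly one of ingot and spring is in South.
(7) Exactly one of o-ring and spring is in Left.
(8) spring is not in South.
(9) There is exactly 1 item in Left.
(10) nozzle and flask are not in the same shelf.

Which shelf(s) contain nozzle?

nozzle: South

From (5): hinge ∉ Left.
From (8): spring ∉ South.
(6) (exactly one): ingot ∈ South.
(4): flask ∉ South.
Suppose nozzle ∈ Upper: no assignment then satisfies all the clues, so nozzle ∉ Upper.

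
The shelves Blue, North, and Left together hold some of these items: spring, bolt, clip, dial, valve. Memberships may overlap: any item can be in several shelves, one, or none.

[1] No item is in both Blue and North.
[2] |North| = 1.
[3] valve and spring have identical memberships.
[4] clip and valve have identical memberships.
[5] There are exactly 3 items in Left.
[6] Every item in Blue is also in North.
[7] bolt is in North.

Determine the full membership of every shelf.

From (7): bolt ∈ North.
(1) (disjoint): bolt ∉ Blue.
(2): North already has 1, so the rest are out.
(6) contrapositive: spring ∉ Blue.
(6) contrapositive: clip ∉ Blue.
(6) contrapositive: dial ∉ Blue.
(6) contrapositive: valve ∉ Blue.
Suppose spring ∉ Left: no assignment then satisfies all the clues, so spring ∈ Left.

Blue = {}; North = {bolt}; Left = {clip, spring, valve}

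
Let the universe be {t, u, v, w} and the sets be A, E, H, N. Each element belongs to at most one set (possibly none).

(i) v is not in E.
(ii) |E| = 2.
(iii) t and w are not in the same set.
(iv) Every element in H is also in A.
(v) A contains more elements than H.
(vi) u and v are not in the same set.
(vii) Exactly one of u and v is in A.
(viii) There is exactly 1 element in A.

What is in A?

A = {v}

From (i): v ∉ E.
Suppose t ∈ A: no assignment then satisfies all the clues, so t ∉ A.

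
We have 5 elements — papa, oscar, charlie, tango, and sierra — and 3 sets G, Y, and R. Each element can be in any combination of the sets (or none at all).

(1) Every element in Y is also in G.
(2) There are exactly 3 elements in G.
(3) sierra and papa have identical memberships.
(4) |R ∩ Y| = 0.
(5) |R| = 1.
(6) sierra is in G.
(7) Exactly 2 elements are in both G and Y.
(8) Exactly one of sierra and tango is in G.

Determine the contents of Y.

Y = {papa, sierra}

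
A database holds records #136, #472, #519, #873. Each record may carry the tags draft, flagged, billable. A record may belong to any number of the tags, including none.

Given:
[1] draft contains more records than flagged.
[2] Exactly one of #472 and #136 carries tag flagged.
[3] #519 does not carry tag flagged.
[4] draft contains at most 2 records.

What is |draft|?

2

From (3): #519 ∉ flagged.
Suppose #873 ∈ flagged: no assignment then satisfies all the clues, so #873 ∉ flagged.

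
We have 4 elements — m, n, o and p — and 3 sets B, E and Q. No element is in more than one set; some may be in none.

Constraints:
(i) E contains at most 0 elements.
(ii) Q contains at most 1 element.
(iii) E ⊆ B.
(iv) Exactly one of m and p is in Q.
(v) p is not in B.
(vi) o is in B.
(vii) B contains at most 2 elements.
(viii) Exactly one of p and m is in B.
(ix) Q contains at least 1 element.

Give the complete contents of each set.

B = {m, o}; E = {}; Q = {p}

From (v): p ∉ B.
From (vi): o ∈ B.
(i): E already has 0, so the rest are out.
(viii) (exactly one): m ∈ B.
(iv) (exactly one): p ∈ Q.
(vii): B already has 2, so the rest are out.
(ii): Q already has 1, so the rest are out.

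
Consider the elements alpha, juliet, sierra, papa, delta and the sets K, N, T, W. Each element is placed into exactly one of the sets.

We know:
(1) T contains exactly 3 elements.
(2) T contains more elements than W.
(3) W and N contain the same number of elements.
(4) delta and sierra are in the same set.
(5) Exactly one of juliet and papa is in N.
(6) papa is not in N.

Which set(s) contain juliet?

From (6): papa ∉ N.
(5) (exactly one): juliet ∈ N.

juliet: N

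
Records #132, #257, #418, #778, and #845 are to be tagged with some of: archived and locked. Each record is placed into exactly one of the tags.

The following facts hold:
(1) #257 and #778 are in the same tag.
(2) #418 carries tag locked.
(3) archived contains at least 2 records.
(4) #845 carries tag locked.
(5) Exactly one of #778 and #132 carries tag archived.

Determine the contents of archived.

archived = {#257, #778}

From (2): #418 ∈ locked.
From (4): #845 ∈ locked.
Suppose #132 ∈ archived: no assignment then satisfies all the clues, so #132 ∉ archived.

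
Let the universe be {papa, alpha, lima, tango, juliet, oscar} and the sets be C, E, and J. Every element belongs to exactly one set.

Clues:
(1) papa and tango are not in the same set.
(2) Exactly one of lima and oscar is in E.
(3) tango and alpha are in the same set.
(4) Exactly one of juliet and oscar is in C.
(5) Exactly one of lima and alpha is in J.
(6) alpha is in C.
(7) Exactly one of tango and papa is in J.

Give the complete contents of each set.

From (6): alpha ∈ C.
(3): tango matches alpha: tango ∈ C.
(5) (exactly one): lima ∈ J.
(7) (exactly one): papa ∈ J.
(2) (exactly one): oscar ∈ E.
(4) (exactly one): juliet ∈ C.

C = {alpha, juliet, tango}; E = {oscar}; J = {lima, papa}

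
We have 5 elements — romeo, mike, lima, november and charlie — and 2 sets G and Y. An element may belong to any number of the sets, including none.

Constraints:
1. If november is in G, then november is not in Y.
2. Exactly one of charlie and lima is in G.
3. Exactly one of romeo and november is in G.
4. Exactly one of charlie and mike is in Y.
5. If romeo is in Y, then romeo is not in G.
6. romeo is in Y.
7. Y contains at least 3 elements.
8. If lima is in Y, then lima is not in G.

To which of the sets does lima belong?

lima: Y

From (6): romeo ∈ Y.
(5): romeo ∉ G.
(3) (exactly one): november ∈ G.
(1): november ∉ Y.
Suppose lima ∈ G: no assignment then satisfies all the clues, so lima ∉ G.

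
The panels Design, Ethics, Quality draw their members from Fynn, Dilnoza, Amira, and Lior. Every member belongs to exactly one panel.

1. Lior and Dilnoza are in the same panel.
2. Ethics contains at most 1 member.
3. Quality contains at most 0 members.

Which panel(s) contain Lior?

Lior: Design

(3): Quality already has 0, so the rest are out.
Suppose Lior ∉ Design: no assignment then satisfies all the clues, so Lior ∈ Design.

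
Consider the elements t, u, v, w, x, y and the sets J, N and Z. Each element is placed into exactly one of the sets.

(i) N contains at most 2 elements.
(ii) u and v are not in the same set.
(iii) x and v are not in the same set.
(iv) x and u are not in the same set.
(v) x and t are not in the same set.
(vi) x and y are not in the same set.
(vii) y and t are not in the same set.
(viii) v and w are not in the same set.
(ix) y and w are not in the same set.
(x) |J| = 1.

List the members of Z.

Z = {t, u, w}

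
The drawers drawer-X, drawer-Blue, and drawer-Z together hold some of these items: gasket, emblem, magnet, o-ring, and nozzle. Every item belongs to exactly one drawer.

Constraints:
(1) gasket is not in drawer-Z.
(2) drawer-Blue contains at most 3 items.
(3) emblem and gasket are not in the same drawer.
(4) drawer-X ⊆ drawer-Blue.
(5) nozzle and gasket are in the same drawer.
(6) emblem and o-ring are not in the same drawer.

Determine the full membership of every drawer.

drawer-X = {}; drawer-Blue = {gasket, nozzle, o-ring}; drawer-Z = {emblem, magnet}

From (1): gasket ∉ drawer-Z.
(5): nozzle matches gasket: nozzle ∉ drawer-Z.
Suppose gasket ∈ drawer-X: no assignment then satisfies all the clues, so gasket ∉ drawer-X.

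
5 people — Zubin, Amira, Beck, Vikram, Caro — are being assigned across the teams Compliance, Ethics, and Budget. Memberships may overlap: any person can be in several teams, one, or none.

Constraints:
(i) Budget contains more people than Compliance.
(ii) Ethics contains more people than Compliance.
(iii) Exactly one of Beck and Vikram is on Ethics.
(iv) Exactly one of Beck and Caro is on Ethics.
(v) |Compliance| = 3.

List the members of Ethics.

Ethics = {Amira, Caro, Vikram, Zubin}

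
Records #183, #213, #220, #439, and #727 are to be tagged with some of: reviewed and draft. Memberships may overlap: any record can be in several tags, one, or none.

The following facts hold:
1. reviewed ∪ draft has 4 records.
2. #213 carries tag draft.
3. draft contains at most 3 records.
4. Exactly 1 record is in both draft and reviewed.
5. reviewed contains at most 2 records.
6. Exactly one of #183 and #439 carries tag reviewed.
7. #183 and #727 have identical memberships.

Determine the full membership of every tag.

reviewed = {#213, #439}; draft = {#183, #213, #727}

From (2): #213 ∈ draft.
Suppose #183 ∈ reviewed: no assignment then satisfies all the clues, so #183 ∉ reviewed.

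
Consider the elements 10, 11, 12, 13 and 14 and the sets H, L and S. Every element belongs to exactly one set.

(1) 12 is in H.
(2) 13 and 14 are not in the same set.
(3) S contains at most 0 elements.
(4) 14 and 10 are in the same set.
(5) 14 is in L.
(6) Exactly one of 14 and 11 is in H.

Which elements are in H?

H = {11, 12, 13}

From (1): 12 ∈ H.
From (5): 14 ∈ L.
(2): 13 ∉ L.
(3): S already has 0, so the rest are out.
(4): 10 matches 14: 10 ∉ H.
(4): 10 matches 14: 10 ∈ L.
(6) (exactly one): 11 ∈ H.
Only one set left: 13 ∈ H.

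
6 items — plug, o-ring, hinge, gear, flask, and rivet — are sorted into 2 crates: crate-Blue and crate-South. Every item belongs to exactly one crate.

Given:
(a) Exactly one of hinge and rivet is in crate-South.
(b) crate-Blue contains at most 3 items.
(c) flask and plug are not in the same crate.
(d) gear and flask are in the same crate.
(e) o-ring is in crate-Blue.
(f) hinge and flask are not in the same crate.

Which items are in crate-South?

crate-South = {flask, gear, rivet}

From (e): o-ring ∈ crate-Blue.
Suppose plug ∈ crate-South: no assignment then satisfies all the clues, so plug ∉ crate-South.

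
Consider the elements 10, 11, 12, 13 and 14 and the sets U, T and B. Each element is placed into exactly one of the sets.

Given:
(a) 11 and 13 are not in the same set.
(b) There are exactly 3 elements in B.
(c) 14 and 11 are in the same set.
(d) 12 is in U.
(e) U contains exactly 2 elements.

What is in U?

U = {12, 13}

From (d): 12 ∈ U.
Suppose 10 ∈ U: no assignment then satisfies all the clues, so 10 ∉ U.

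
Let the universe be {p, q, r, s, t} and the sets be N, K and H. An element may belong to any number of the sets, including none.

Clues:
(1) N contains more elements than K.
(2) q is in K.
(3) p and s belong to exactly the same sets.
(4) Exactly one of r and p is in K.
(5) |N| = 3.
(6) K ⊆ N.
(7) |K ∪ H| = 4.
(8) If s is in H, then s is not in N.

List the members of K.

K = {q, r}

From (2): q ∈ K.
(6) with q ∈ K: q ∈ N.
Suppose p ∈ K: no assignment then satisfies all the clues, so p ∉ K.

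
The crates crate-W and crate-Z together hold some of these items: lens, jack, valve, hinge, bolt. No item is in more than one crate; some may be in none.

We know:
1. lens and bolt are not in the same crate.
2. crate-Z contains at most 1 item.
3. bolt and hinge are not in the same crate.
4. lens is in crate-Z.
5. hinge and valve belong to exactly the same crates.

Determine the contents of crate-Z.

crate-Z = {lens}

From (4): lens ∈ crate-Z.
(1): bolt ∉ crate-Z.
(2): crate-Z already has 1, so the rest are out.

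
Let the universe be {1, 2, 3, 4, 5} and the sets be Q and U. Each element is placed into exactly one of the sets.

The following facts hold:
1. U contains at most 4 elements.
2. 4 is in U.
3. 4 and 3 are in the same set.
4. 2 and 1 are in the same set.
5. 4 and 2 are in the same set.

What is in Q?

From (2): 4 ∈ U.
(3): 3 matches 4: 3 ∉ Q.
(3): 3 matches 4: 3 ∈ U.
(5): 2 matches 4: 2 ∉ Q.
(5): 2 matches 4: 2 ∈ U.
(4): 1 matches 2: 1 ∉ Q.
(4): 1 matches 2: 1 ∈ U.
(1): U already has 4, so the rest are out.
Only one set left: 5 ∈ Q.

Q = {5}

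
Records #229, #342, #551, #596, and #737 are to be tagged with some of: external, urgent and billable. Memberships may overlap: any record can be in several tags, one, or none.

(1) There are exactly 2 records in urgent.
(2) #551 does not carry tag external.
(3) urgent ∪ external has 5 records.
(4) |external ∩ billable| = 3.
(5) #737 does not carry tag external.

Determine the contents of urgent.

urgent = {#551, #737}

From (2): #551 ∉ external.
From (5): #737 ∉ external.
Suppose #229 ∈ urgent: no assignment then satisfies all the clues, so #229 ∉ urgent.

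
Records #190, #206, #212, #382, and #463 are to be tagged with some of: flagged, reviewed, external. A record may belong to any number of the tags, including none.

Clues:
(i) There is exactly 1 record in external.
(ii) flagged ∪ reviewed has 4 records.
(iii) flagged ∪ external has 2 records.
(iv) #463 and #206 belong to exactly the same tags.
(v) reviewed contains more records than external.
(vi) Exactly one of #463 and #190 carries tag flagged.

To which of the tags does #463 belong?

#463: reviewed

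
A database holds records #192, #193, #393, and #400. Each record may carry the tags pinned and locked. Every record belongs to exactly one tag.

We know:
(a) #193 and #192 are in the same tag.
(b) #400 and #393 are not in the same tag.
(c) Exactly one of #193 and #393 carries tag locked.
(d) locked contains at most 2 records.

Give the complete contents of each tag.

pinned = {#192, #193, #400}; locked = {#393}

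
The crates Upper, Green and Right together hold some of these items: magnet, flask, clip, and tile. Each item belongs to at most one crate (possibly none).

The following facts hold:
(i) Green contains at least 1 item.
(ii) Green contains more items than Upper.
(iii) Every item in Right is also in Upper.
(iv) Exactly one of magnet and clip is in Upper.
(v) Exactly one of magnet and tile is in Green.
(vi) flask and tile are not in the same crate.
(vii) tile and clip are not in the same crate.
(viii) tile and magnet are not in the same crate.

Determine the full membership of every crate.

Upper = {clip}; Green = {flask, magnet}; Right = {}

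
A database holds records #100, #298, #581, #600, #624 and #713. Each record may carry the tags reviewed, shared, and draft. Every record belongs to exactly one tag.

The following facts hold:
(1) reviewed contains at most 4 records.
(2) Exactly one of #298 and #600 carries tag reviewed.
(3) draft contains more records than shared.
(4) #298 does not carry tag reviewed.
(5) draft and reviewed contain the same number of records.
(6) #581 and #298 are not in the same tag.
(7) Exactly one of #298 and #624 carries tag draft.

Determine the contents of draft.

draft = {#100, #298, #713}

From (4): #298 ∉ reviewed.
(2) (exactly one): #600 ∈ reviewed.
Suppose #100 ∉ draft: no assignment then satisfies all the clues, so #100 ∈ draft.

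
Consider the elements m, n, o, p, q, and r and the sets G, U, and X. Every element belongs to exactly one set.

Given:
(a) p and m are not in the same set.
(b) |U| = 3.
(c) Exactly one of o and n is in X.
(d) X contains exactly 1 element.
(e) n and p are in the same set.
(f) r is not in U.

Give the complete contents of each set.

G = {m, r}; U = {n, p, q}; X = {o}

From (f): r ∉ U.
Suppose m ∉ G: no assignment then satisfies all the clues, so m ∈ G.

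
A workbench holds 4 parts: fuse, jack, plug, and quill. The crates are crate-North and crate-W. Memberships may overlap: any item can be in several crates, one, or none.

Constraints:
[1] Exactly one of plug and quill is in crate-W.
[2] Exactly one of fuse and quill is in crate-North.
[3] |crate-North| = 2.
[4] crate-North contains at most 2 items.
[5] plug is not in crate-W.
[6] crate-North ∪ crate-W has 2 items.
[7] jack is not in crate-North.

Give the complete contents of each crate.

crate-North = {plug, quill}; crate-W = {quill}

From (5): plug ∉ crate-W.
From (7): jack ∉ crate-North.
(1) (exactly one): quill ∈ crate-W.
Suppose fuse ∈ crate-North: no assignment then satisfies all the clues, so fuse ∉ crate-North.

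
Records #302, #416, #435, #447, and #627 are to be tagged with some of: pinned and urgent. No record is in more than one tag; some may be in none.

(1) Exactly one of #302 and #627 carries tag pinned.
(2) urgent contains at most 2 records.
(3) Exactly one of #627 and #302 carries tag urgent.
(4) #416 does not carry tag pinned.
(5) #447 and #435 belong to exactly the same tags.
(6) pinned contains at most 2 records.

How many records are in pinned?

1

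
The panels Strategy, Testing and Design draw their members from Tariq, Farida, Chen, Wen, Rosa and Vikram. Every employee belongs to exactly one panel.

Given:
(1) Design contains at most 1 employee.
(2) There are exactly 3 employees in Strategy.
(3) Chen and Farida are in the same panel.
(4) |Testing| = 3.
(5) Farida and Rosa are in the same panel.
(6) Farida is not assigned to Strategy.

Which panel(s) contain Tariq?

From (6): Farida ∉ Strategy.
(3): Chen matches Farida: Chen ∉ Strategy.
(5): Rosa matches Farida: Rosa ∉ Strategy.
(2): only 3 candidates remain for Strategy, so all are in.
(4): only 3 candidates remain for Testing, so all are in.

Tariq: Strategy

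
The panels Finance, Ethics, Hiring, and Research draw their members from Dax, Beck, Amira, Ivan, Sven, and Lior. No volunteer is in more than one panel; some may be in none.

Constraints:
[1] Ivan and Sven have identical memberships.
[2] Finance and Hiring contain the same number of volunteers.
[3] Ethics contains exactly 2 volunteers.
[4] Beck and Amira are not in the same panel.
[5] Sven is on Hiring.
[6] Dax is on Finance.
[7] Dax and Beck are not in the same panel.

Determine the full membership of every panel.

Finance = {Amira, Dax}; Ethics = {Beck, Lior}; Hiring = {Ivan, Sven}; Research = {}

From (5): Sven ∈ Hiring.
From (6): Dax ∈ Finance.
(1): Ivan matches Sven: Ivan ∉ Finance.
(1): Ivan matches Sven: Ivan ∉ Ethics.
(1): Ivan matches Sven: Ivan ∈ Hiring.
(7): Beck ∉ Finance.
Suppose Beck ∉ Ethics: no assignment then satisfies all the clues, so Beck ∈ Ethics.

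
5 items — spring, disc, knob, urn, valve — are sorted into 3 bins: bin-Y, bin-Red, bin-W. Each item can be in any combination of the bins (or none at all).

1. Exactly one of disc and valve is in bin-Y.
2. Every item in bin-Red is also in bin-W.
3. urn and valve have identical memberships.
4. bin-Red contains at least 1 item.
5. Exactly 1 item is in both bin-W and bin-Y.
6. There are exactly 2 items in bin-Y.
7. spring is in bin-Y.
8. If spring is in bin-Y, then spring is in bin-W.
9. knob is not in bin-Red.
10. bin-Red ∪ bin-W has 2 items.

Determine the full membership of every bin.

From (7): spring ∈ bin-Y.
From (9): knob ∉ bin-Red.
(8): spring ∈ bin-W.
Suppose spring ∉ bin-Red: no assignment then satisfies all the clues, so spring ∈ bin-Red.

bin-Y = {disc, spring}; bin-Red = {spring}; bin-W = {knob, spring}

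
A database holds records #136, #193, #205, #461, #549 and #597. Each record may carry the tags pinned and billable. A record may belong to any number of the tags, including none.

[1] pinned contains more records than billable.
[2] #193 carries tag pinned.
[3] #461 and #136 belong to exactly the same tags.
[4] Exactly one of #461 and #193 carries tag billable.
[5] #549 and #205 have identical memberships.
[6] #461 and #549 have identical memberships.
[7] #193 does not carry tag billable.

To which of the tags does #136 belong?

#136: billable, pinned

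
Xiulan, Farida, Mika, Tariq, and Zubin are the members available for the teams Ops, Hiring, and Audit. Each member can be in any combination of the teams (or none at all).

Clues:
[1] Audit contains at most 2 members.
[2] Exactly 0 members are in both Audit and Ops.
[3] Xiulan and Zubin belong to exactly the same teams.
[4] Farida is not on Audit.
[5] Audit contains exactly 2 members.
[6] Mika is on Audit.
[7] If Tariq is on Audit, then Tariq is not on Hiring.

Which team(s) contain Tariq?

Tariq: Audit

From (4): Farida ∉ Audit.
From (6): Mika ∈ Audit.
Suppose Tariq ∈ Ops: no assignment then satisfies all the clues, so Tariq ∉ Ops.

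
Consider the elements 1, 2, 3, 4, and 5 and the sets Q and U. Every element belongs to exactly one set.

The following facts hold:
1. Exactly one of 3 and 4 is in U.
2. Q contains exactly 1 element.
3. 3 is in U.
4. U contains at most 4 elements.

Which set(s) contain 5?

5: U

From (3): 3 ∈ U.
(1) (exactly one): 4 ∉ U.
Only one set left: 4 ∈ Q.
(2): Q already has 1, so the rest are out.
Only one set left: 1 ∈ U.
Only one set left: 2 ∈ U.
Only one set left: 5 ∈ U.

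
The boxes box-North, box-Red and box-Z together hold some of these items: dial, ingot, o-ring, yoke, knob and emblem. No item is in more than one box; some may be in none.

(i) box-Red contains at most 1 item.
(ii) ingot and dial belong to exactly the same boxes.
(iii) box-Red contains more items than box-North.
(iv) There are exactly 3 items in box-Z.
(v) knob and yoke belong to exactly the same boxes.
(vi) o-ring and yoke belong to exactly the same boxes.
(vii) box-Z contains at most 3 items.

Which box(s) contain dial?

dial: none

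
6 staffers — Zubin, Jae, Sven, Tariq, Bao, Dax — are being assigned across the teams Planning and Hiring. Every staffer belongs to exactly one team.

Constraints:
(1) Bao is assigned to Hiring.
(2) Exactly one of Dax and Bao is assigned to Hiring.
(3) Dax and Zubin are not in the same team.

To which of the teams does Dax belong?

From (1): Bao ∈ Hiring.
(2) (exactly one): Dax ∉ Hiring.
Only one team left: Dax ∈ Planning.
(3): Zubin ∉ Planning.
Only one team left: Zubin ∈ Hiring.

Dax: Planning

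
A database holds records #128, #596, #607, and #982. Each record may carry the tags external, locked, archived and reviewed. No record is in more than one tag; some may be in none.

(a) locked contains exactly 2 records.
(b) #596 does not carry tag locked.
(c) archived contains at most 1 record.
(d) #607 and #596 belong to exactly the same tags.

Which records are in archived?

archived = {}

From (b): #596 ∉ locked.
(d): #607 matches #596: #607 ∉ locked.
(a): only 2 candidates remain for locked, so all are in.
Suppose #596 ∈ archived: no assignment then satisfies all the clues, so #596 ∉ archived.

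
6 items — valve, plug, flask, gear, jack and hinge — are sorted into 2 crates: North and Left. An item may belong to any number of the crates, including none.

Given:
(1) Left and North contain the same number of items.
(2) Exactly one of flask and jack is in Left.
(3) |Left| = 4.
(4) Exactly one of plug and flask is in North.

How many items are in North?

4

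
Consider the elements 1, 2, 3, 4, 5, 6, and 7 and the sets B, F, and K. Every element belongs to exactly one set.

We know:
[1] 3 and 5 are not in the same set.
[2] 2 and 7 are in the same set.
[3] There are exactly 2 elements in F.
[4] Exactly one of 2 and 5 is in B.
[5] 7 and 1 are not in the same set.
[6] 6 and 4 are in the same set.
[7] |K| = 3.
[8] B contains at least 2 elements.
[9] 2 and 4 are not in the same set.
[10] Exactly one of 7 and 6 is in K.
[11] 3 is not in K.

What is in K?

K = {4, 5, 6}

From (11): 3 ∉ K.
Suppose 1 ∈ K: no assignment then satisfies all the clues, so 1 ∉ K.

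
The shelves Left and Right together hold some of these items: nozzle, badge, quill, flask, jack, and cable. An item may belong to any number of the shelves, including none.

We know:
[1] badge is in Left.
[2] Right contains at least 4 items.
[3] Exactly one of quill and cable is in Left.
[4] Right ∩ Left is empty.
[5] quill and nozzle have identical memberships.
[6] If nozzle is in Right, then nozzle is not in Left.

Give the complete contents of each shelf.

Left = {badge, cable}; Right = {flask, jack, nozzle, quill}

From (1): badge ∈ Left.
(4) (disjoint): badge ∉ Right.
Suppose nozzle ∈ Left: no assignment then satisfies all the clues, so nozzle ∉ Left.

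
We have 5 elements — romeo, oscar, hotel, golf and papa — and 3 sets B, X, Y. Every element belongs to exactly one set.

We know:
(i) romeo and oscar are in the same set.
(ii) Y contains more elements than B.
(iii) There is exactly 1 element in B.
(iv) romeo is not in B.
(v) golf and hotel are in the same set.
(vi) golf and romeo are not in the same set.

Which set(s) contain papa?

papa: B

From (iv): romeo ∉ B.
(i): oscar matches romeo: oscar ∉ B.
Suppose papa ∉ B: no assignment then satisfies all the clues, so papa ∈ B.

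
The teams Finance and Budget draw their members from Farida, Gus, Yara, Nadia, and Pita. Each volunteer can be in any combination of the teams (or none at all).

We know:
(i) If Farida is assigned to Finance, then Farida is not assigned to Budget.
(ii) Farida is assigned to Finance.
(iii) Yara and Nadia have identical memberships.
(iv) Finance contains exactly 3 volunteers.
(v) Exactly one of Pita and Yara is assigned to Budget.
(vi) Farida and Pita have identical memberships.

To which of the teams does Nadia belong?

From (ii): Farida ∈ Finance.
(i): Farida ∉ Budget.
(vi): Pita matches Farida: Pita ∈ Finance.
(vi): Pita matches Farida: Pita ∉ Budget.
(v) (exactly one): Yara ∈ Budget.
(iii): Nadia matches Yara: Nadia ∈ Budget.
Suppose Nadia ∈ Finance: no assignment then satisfies all the clues, so Nadia ∉ Finance.

Nadia: Budget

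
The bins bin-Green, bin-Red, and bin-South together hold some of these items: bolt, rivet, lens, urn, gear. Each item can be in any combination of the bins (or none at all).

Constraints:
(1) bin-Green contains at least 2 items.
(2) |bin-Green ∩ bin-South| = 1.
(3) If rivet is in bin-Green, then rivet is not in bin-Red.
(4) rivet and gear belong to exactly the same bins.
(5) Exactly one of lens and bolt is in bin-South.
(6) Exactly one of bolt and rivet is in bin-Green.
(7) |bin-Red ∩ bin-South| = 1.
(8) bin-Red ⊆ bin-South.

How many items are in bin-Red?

1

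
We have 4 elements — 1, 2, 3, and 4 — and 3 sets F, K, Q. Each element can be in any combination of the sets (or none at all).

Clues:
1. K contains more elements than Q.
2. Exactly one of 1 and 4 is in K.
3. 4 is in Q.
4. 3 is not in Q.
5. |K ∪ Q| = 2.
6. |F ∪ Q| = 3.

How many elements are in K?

2

From (3): 4 ∈ Q.
From (4): 3 ∉ Q.
Suppose 1 ∈ K: no assignment then satisfies all the clues, so 1 ∉ K.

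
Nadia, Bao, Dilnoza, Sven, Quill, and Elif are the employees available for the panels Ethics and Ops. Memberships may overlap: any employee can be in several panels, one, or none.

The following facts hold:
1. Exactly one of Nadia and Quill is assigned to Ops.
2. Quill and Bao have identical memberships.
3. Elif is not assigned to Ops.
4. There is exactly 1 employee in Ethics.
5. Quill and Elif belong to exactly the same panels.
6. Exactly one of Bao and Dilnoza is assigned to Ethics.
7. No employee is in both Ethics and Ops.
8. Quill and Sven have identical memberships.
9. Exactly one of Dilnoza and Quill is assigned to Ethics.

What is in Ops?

Ops = {Nadia}

From (3): Elif ∉ Ops.
(5): Quill matches Elif: Quill ∉ Ops.
(8): Sven matches Quill: Sven ∉ Ops.
(1) (exactly one): Nadia ∈ Ops.
(2): Bao matches Quill: Bao ∉ Ops.
(7) (disjoint): Nadia ∉ Ethics.
Suppose Dilnoza ∈ Ops: no assignment then satisfies all the clues, so Dilnoza ∉ Ops.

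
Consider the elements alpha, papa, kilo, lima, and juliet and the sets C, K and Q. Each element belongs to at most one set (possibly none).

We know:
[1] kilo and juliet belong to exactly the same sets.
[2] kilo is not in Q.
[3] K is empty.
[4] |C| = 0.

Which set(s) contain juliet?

From (2): kilo ∉ Q.
(1): juliet matches kilo: juliet ∉ Q.
(3): K already has 0, so the rest are out.
(4): C already has 0, so the rest are out.

juliet: none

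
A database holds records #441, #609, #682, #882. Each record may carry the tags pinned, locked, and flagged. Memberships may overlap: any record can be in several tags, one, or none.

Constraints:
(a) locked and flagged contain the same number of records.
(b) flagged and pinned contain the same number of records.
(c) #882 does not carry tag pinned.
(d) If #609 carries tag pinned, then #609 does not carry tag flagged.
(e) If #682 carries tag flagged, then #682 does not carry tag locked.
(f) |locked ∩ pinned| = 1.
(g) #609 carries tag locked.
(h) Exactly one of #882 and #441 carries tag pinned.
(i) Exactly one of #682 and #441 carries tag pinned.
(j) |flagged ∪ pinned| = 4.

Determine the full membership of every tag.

pinned = {#441, #609}; locked = {#609, #882}; flagged = {#682, #882}

From (c): #882 ∉ pinned.
From (g): #609 ∈ locked.
(h) (exactly one): #441 ∈ pinned.
(i) (exactly one): #682 ∉ pinned.
Suppose #441 ∈ locked: no assignment then satisfies all the clues, so #441 ∉ locked.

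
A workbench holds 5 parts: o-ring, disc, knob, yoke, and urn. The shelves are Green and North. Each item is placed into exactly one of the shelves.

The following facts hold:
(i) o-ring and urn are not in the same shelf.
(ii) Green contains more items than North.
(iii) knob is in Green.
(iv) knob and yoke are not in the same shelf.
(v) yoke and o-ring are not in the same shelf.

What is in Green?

Green = {disc, knob, o-ring}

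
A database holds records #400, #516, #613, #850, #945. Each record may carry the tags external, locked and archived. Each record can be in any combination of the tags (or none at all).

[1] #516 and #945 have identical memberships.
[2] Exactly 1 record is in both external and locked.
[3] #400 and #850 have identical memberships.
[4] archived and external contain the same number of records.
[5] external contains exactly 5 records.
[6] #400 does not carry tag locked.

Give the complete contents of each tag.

external = {#400, #516, #613, #850, #945}; locked = {#613}; archived = {#400, #516, #613, #850, #945}

From (6): #400 ∉ locked.
(3): #850 matches #400: #850 ∉ locked.
(5): only 5 candidates remain for external, so all are in.
Suppose #400 ∉ archived: no assignment then satisfies all the clues, so #400 ∈ archived.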